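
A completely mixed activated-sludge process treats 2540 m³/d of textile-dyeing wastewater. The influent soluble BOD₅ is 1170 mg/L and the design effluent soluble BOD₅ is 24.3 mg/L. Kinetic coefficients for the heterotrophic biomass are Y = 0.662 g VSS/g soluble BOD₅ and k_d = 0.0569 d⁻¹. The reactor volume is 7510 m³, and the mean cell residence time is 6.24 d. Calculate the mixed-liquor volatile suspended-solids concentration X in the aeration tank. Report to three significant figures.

X = Y·Q·ΔS·θ_c / [V·(1 + k_d θ_c)] = 0.662 × 2540 × (1170 − 24.3) × 6.24 / [7510 × (1 + 0.0569 × 6.24)] = 1181 mg/L.

X ≈ 1180 mg/L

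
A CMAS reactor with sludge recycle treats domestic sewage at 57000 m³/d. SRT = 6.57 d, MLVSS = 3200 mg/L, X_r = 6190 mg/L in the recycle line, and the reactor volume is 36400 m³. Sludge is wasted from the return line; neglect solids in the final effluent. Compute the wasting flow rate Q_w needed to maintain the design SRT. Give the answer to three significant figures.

Wasting from the return line (neglecting effluent solids): Q_w = V·X / (θ_c·X_r) = 36400 × 3200 / (6.57 × 6190) = 2864 m³/d.

Q_w ≈ 2860 m³/d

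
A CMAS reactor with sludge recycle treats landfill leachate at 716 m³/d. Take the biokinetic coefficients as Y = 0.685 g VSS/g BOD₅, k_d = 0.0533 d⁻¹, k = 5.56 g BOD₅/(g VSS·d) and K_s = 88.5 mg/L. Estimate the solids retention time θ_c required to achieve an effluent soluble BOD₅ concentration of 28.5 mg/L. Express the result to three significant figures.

At the target effluent, Y k S/(K_s+S) = 0.685×5.56×28.5/117.0 = 0.9277 d⁻¹.
1/θ_c = 0.9277 − 0.0533 = 0.8744 d⁻¹, so θ_c = 1.144 d.

θ_c ≈ 1.14 d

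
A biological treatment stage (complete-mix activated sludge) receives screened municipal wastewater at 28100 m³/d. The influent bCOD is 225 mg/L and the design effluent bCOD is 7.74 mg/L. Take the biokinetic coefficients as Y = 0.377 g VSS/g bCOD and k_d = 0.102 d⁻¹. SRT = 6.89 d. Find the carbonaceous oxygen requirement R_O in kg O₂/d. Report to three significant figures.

The observed yield is Y_obs = Y/(1 + k_d·θ_c) = 0.377 / (1 + 0.102 × 6.89) = 0.377 / 1.703 = 0.2214 g VSS per g bCOD removed.
Q·(S₀ − S) = 28100 × (225 − 7.74) × 10⁻³ = 6105 kg/d removed.
Biomass synthesised: P_X = Y_obs × 6105 = 1352 kg VSS/d.
R_O = Q·(S₀ − S) − 1.42·P_X = 6105 − 1.42 × 1352 = 4186 kg O₂/d.

R_O ≈ 4190 kg O₂/d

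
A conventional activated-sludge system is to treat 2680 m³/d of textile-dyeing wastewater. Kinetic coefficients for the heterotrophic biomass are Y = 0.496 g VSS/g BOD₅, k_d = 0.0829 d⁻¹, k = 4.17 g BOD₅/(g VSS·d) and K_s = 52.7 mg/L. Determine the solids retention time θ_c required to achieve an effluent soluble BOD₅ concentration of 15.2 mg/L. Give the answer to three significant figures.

From 1/θ_c = Y·k·S/(K_s + S) − k_d: Y·k·S/(K_s+S) = 0.496 × 4.17 × 15.2 / (52.7 + 15.2) = 0.4630 d⁻¹.
θ_c = 1/(μ − k_d) = 1/(0.4630 − 0.0829) = 1/0.3801 = 2.631 d.

θ_c ≈ 2.63 d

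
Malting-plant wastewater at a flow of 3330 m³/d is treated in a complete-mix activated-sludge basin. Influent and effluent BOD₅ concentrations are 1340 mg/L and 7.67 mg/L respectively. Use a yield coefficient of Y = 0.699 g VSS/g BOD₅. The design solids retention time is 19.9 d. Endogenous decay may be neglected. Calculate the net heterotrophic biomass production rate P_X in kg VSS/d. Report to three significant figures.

No decay correction is needed, so Y_obs = Y = 0.699.
Substrate removed = Q·(S₀ − S) = 3330 m³/d × (1340 − 7.67) g/m³ = 4.44×10^6 g/d = 4437 kg/d.
So the net sludge growth is P_X = 0.6990 × 4437 = 3101 kg VSS/d.

P_X ≈ 3100 kg VSS/d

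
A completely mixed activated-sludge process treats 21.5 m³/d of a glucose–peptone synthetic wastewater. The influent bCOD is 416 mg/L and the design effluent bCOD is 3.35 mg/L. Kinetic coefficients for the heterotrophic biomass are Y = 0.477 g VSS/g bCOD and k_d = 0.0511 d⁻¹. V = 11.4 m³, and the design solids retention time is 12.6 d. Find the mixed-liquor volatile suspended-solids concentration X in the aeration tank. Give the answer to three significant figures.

X ≈ 2850 mg/L

From V·X·(1 + k_d·θ_c) = Y·Q·(S₀ − S)·θ_c: X = 0.477 × 21.5 × (416 − 3.35) × 12.6 / [11.4 × (1 + 0.0511 × 12.6)] = 2845 mg/L.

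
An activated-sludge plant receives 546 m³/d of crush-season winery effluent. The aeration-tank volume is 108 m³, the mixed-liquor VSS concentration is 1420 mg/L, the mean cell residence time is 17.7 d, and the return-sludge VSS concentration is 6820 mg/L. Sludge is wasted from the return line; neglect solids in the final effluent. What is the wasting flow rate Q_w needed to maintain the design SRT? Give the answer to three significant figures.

Q_w ≈ 1.27 m³/d

Wasting from the return line (neglecting effluent solids): Q_w = V·X / (θ_c·X_r) = 108.0 × 1420 / (17.7 × 6820) = 1.270 m³/d.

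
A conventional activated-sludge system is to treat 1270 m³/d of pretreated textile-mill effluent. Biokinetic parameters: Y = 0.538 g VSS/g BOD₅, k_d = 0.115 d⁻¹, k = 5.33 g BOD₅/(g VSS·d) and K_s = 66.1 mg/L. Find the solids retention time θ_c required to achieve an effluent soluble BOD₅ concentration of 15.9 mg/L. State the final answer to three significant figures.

θ_c ≈ 2.27 d

At the target effluent, Y k S/(K_s+S) = 0.538×5.33×15.9/82.00 = 0.5560 d⁻¹.
1/θ_c = 0.5560 − 0.115 = 0.4410 d⁻¹, so θ_c = 2.267 d.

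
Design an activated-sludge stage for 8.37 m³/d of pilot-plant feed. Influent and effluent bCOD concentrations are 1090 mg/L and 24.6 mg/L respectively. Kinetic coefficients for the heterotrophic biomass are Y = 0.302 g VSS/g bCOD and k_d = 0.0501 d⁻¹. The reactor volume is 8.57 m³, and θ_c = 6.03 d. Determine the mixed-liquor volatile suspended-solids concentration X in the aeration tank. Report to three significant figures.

From V·X·(1 + k_d·θ_c) = Y·Q·(S₀ − S)·θ_c: X = 0.302 × 8.37 × (1090 − 24.6) × 6.03 / [8.57 × (1 + 0.0501 × 6.03)] = 1455 mg/L.

X ≈ 1460 mg/L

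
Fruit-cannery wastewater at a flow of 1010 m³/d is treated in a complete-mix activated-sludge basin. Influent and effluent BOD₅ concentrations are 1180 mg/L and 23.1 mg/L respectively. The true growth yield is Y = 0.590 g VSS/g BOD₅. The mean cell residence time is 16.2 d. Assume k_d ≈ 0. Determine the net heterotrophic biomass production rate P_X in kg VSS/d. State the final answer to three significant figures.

Since k_d ≈ 0, Y_obs = Y = 0.590 g VSS/g BOD₅.
Mass of BOD₅ removed per day: Q(S₀ − S) = 1010 × 1157 g/m³ = 1168 kg/d.
P_X = Y_obs · Q(S₀ − S) = 0.5900 × 1168 = 689.4 kg VSS/d.

P_X ≈ 689 kg VSS/d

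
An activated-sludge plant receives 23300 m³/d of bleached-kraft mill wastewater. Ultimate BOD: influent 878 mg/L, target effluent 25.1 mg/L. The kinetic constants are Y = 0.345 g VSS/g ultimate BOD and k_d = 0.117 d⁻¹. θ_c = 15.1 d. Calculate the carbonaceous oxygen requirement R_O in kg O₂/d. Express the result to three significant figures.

R_O ≈ 16400 kg O₂/d

Observed yield with endogenous decay: Y_obs = Y / (1 + k_d·θ_c) = 0.345 / (1 + 0.117 × 15.1) = 0.345 / 2.767 = 0.1247 g VSS/g ultimate BOD.
Q·(S₀ − S) = 23300 × (878 − 25.1) × 10⁻³ = 19873 kg/d removed.
Biomass synthesised: P_X = Y_obs × 19873 = 2478 kg VSS/d.
R_O = Q·ΔS − 1.42 P_X = 19873 − 3519 = 16354 kg O₂/d.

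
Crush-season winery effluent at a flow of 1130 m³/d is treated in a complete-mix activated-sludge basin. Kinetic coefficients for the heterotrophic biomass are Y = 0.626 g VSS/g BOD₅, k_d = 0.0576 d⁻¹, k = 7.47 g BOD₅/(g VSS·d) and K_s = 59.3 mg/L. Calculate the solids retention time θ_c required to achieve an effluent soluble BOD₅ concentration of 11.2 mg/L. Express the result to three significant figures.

From 1/θ_c = Y·k·S/(K_s + S) − k_d: Y·k·S/(K_s+S) = 0.626 × 7.47 × 11.2 / (59.3 + 11.2) = 0.7429 d⁻¹.
Then 1/θ_c = μ − k_d = 0.7429 − 0.0576 = 0.6853 d⁻¹, giving θ_c = 1.459 d.

θ_c ≈ 1.46 d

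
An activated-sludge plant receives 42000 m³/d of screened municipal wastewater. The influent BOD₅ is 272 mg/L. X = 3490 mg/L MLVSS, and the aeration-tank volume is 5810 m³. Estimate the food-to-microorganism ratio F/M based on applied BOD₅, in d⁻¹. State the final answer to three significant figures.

F/M ≈ 0.563 d⁻¹

F/M = Q·S₀ / (V·X) = 42000 × 272 / (5810 × 3490) = 0.5634 g BOD₅·(g VSS·d)⁻¹.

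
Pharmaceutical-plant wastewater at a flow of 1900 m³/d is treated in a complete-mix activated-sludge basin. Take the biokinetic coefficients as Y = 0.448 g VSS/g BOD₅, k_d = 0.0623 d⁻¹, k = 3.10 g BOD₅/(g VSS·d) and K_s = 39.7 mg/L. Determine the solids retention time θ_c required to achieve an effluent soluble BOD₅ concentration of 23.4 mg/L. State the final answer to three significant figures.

θ_c ≈ 2.21 d

From 1/θ_c = Y·k·S/(K_s + S) − k_d: Y·k·S/(K_s+S) = 0.448 × 3.10 × 23.4 / (39.7 + 23.4) = 0.5150 d⁻¹.
1/θ_c = 0.5150 − 0.0623 = 0.4527 d⁻¹, so θ_c = 2.209 d.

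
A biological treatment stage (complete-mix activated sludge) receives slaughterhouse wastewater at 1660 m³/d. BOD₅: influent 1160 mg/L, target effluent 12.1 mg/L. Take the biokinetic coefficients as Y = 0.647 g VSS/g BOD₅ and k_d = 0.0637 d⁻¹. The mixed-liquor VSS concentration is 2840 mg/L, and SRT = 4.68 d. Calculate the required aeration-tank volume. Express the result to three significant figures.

V ≈ 1570 m³

Steady-state biomass mass balance: V·X·(1 + k_d·θ_c) = Y·Q·(S₀ − S)·θ_c, so V = 0.647 × 1660 × (1160 − 12.1) × 4.68 / [2840 × (1 + 0.0637 × 4.68)] = 5.77×10^6 / 3687 = 1565 m³.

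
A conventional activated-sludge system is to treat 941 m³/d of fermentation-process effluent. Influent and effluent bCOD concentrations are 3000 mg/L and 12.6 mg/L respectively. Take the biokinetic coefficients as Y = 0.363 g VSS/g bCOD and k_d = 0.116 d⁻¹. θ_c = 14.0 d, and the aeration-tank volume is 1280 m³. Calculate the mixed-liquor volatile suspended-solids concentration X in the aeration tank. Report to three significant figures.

X ≈ 4250 mg/L

X = Y·Q·ΔS·θ_c / [V·(1 + k_d θ_c)] = 0.363 × 941 × (3000 − 12.6) × 14.0 / [1280 × (1 + 0.116 × 14.0)] = 4253 mg/L.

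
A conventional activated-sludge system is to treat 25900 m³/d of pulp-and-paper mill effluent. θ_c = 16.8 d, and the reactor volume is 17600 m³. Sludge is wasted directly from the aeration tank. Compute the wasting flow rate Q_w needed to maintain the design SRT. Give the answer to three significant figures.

Wasting from the aeration tank: Q_w = V / θ_c = 17600 / 16.8 = 1048 m³/d.

Q_w ≈ 1050 m³/d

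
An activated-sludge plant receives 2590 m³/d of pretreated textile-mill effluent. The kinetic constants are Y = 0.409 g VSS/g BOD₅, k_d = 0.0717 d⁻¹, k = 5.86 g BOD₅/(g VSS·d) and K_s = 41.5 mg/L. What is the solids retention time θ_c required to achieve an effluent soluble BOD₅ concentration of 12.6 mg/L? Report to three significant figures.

θ_c ≈ 2.06 d

At the target effluent, Y k S/(K_s+S) = 0.409×5.86×12.6/54.10 = 0.5582 d⁻¹.
θ_c = 1/(μ − k_d) = 1/(0.5582 − 0.0717) = 1/0.4865 = 2.055 d.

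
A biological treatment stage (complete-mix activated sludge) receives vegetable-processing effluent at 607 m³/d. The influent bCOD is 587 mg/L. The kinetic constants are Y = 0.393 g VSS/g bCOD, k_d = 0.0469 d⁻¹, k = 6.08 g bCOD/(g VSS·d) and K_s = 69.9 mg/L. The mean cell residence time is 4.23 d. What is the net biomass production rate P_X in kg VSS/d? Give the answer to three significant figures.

P_X ≈ 115 kg VSS/d

Effluent substrate depends only on kinetics and SRT: S = K_s(1 + k_d θ_c) / [θ_c(Yk − k_d) − 1] = 69.9 × (1 + 0.0469 × 4.23) / [4.23 × (0.393 × 6.08 − 0.0469) − 1] = 83.77 / 8.909 = 9.403 mg/L.
Observed yield with endogenous decay: Y_obs = Y / (1 + k_d·θ_c) = 0.393 / (1 + 0.0469 × 4.23) = 0.393 / 1.198 = 0.3279 g VSS/g bCOD.
Mass of bCOD removed per day: Q(S₀ − S) = 607 × 577.6 g/m³ = 350.6 kg/d.
Net biomass production P_X = Y_obs × Q·(S₀ − S) = 0.3279 × 350.6 = 115.0 kg VSS/d.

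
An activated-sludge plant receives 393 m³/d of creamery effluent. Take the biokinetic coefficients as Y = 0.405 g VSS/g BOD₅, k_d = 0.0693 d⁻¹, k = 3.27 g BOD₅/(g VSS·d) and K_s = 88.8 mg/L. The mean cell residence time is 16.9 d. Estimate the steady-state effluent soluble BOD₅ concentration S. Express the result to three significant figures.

Effluent substrate depends only on kinetics and SRT: S = K_s(1 + k_d θ_c) / [θ_c(Yk − k_d) − 1] = 88.8 × (1 + 0.0693 × 16.9) / [16.9 × (0.405 × 3.27 − 0.0693) − 1] = 192.8 / 20.21 = 9.540 mg/L.

S ≈ 9.54 mg/L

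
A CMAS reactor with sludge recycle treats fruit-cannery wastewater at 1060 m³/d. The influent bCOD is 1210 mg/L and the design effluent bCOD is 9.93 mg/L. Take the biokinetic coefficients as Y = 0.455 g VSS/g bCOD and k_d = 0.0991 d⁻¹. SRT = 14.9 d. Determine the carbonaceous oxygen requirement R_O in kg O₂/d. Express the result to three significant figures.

Observed yield with endogenous decay: Y_obs = Y / (1 + k_d·θ_c) = 0.455 / (1 + 0.0991 × 14.9) = 0.455 / 2.477 = 0.1837 g VSS/g bCOD.
ΔS = 1210 − 9.93 = 1200 mg/L, so the substrate removal rate is 1060 × 1200/1000 = 1272 kg bCOD/d.
Biomass synthesised: P_X = Y_obs × 1272 = 233.7 kg VSS/d.
R_O = Q·ΔS − 1.42 P_X = 1272 − 331.9 = 940.2 kg O₂/d.

R_O ≈ 940 kg O₂/d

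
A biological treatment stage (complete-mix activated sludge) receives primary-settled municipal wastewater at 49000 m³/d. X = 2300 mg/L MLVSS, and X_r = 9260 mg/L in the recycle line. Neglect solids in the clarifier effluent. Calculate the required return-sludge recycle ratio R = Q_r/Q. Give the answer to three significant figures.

Solids balance on the clarifier gives (1+R)X = R·X_r, so R = X/(X_r − X) = 2300 / (9260 − 2300) = 0.3305.

R ≈ 0.330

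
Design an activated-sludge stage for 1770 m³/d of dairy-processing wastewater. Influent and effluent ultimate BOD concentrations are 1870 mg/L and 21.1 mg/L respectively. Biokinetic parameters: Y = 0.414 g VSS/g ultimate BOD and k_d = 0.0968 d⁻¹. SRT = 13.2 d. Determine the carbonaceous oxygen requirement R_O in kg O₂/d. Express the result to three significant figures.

Observed yield with endogenous decay: Y_obs = Y / (1 + k_d·θ_c) = 0.414 / (1 + 0.0968 × 13.2) = 0.414 / 2.278 = 0.1818 g VSS/g ultimate BOD.
Mass of ultimate BOD removed per day: Q(S₀ − S) = 1770 × 1849 g/m³ = 3273 kg/d.
Net sludge production P_X = 0.1818 × 3273 = 594.8 kg VSS/d.
R_O = Q·(S₀ − S) − 1.42·P_X = 3273 − 1.42 × 594.8 = 2428 kg O₂/d.

R_O ≈ 2430 kg O₂/d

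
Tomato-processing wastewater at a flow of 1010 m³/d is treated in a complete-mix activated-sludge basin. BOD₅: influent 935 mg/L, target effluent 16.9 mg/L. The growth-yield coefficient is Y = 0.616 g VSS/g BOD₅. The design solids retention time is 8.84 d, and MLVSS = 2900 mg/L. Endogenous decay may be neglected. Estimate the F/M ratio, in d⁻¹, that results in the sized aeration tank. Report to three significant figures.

F/M ≈ 0.187 d⁻¹

Biomass mass balance (decay neglected): V·X = Y·Q·(S₀ − S)·θ_c, so V = 0.616 × 1010 × (935 − 16.9) × 8.84 / 2900 = 1741 m³.
F/M = Q·S₀ / (V·X) = 1010 × 935 / (1741 × 2900) = 0.1870 g BOD₅·(g VSS·d)⁻¹.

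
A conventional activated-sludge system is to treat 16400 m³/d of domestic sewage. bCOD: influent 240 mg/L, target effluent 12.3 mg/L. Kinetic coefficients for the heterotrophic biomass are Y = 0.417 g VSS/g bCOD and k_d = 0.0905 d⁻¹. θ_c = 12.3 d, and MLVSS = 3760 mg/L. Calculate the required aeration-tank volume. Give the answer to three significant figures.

V ≈ 2410 m³

From the SRT design equation V = Y Q (S₀−S) θ_c / [X (1 + k_d θ_c)] = 0.417 × 16400 × (240 − 12.3) × 12.3 / [3760 × (1 + 0.0905 × 12.3)] = 1.92×10^7 / 7945 = 2411 m³.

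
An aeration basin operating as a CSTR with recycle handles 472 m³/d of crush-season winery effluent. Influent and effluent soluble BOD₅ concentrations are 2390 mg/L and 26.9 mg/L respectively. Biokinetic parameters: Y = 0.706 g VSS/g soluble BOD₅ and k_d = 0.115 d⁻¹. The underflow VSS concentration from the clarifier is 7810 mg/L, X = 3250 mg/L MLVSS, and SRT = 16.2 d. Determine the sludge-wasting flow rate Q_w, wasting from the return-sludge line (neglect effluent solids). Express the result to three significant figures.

Rearranging the biomass balance for a CMAS with decay, V = Y·Q·ΔS·θ_c / [X·(1+k_d θ_c)] = 0.706 × 472 × (2390 − 26.9) × 16.2 / [3250 × (1 + 0.115 × 16.2)] = 1.28×10^7 / 9305 = 1371 m³.
Wasting from the return line (neglecting effluent solids): Q_w = V·X / (θ_c·X_r) = 1371 × 3250 / (16.2 × 7810) = 35.22 m³/d.

Q_w ≈ 35.2 m³/d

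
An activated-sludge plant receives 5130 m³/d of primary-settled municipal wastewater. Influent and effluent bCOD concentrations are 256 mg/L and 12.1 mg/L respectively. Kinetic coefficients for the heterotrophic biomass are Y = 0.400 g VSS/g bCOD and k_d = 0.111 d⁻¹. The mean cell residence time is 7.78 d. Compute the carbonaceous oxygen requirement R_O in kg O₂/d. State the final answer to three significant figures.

R_O ≈ 870 kg O₂/d

Y_obs = Y / (1 + k_d θ_c) = 0.400 / (1 + 0.111 × 7.78) = 0.400 / 1.864 = 0.2146.
Substrate removed = Q·(S₀ − S) = 5130 m³/d × (256 − 12.1) g/m³ = 1.25×10^6 g/d = 1251 kg/d.
Biomass synthesised: P_X = Y_obs × 1251 = 268.6 kg VSS/d.
Carbonaceous O₂ demand = substrate oxidised − cell-mass equivalent = 1251 − 1.42 × 268.6 = 869.9 kg O₂/d.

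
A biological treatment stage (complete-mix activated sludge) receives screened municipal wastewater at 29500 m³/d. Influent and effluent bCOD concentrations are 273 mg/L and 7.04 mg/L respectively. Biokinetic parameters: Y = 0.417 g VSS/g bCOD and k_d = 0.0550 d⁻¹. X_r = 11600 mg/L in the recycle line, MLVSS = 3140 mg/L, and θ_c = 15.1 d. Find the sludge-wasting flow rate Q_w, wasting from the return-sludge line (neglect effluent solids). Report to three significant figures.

Q_w ≈ 154 m³/d

Steady-state biomass mass balance: V·X·(1 + k_d·θ_c) = Y·Q·(S₀ − S)·θ_c, so V = 0.417 × 29500 × (273 − 7.04) × 15.1 / [3140 × (1 + 0.0550 × 15.1)] = 4.94×10^7 / 5748 = 8595 m³.
Wasting from the return line (neglecting effluent solids): Q_w = V·X / (θ_c·X_r) = 8595 × 3140 / (15.1 × 11600) = 154.1 m³/d.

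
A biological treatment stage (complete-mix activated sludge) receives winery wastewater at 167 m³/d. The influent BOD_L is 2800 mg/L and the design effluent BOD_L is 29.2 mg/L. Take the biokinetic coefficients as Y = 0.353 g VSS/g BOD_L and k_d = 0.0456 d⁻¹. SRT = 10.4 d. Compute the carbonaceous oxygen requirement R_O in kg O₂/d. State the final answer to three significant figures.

Observed yield with endogenous decay: Y_obs = Y / (1 + k_d·θ_c) = 0.353 / (1 + 0.0456 × 10.4) = 0.353 / 1.474 = 0.2394 g VSS/g BOD_L.
Substrate removed = Q·(S₀ − S) = 167 m³/d × (2800 − 29.2) g/m³ = 4.63×10^5 g/d = 462.7 kg/d.
P_X = Y_obs·Q·(S₀ − S) = 0.2394 × 462.7 = 110.8 kg VSS/d.
R_O = Q·(S₀ − S) − 1.42·P_X = 462.7 − 1.42 × 110.8 = 305.4 kg O₂/d.

R_O ≈ 305 kg O₂/d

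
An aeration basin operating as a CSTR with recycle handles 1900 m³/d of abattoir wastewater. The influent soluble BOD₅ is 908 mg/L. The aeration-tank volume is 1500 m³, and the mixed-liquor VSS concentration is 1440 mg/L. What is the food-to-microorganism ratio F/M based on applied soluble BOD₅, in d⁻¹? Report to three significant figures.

F/M ≈ 0.799 d⁻¹

F/M = applied load / biomass = Q·S₀/(V·X) = 1900 × 908 / (1500 × 1440) = 0.7987 d⁻¹.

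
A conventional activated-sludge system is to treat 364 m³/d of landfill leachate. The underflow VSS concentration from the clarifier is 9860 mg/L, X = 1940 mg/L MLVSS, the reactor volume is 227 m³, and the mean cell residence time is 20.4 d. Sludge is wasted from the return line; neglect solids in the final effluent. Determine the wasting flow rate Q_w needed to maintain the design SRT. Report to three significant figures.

Q_w ≈ 2.19 m³/d

Q_w = (V·X)/(θ_c X_r) = 227.0 × 1940 / (20.4 × 9860) = 2.189 m³/d.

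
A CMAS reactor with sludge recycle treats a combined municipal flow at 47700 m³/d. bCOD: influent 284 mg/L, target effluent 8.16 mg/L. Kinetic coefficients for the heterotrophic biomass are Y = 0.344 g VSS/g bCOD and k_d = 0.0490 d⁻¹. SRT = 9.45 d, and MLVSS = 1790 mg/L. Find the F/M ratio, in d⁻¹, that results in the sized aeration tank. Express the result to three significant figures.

F/M ≈ 0.463 d⁻¹

From the SRT design equation V = Y Q (S₀−S) θ_c / [X (1 + k_d θ_c)] = 0.344 × 47700 × (284 − 8.16) × 9.45 / [1790 × (1 + 0.0490 × 9.45)] = 4.28×10^7 / 2619 = 16333 m³.
F/M = Q·S₀ / (V·X) = 47700 × 284 / (16333 × 1790) = 0.4634 g bCOD·(g VSS·d)⁻¹.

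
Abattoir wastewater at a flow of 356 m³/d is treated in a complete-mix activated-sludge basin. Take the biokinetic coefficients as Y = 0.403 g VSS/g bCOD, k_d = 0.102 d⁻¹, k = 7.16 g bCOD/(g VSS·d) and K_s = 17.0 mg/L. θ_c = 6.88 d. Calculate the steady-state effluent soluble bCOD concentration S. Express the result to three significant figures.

S ≈ 1.59 mg/L

Effluent substrate depends only on kinetics and SRT: S = K_s(1 + k_d θ_c) / [θ_c(Yk − k_d) − 1] = 17.0 × (1 + 0.102 × 6.88) / [6.88 × (0.403 × 7.16 − 0.102) − 1] = 28.93 / 18.15 = 1.594 mg/L.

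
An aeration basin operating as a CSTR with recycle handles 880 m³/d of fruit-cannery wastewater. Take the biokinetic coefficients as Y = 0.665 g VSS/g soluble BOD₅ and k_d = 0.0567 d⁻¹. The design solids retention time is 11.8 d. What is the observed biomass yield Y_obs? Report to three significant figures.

The observed yield is Y_obs = Y/(1 + k_d·θ_c) = 0.665 / (1 + 0.0567 × 11.8) = 0.665 / 1.669 = 0.3984 g VSS per g soluble BOD₅ removed.

Y_obs ≈ 0.398 g VSS/g soluble BOD₅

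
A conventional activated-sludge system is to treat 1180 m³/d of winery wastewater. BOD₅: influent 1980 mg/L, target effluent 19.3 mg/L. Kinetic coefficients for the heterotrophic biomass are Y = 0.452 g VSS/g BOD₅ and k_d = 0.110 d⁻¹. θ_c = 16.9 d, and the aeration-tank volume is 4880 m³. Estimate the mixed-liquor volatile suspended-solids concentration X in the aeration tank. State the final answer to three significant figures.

X = Y·Q·ΔS·θ_c / [V·(1 + k_d θ_c)] = 0.452 × 1180 × (1980 − 19.3) × 16.9 / [4880 × (1 + 0.110 × 16.9)] = 1267 mg/L.

X ≈ 1270 mg/L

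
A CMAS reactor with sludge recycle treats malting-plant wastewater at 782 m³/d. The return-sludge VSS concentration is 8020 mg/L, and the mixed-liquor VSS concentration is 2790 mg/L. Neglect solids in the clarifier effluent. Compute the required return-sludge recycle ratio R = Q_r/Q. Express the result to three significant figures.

Solids balance on the clarifier gives (1+R)X = R·X_r, so R = X/(X_r − X) = 2790 / (8020 − 2790) = 0.5335.

R ≈ 0.533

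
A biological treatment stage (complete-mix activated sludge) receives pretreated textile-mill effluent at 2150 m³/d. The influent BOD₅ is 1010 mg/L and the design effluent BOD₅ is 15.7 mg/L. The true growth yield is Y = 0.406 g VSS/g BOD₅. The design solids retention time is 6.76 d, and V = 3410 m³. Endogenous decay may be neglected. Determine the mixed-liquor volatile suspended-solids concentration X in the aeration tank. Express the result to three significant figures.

X = Y·Q·ΔS·θ_c / V = 0.406 × 2150 × (1010 − 15.7) × 6.76 / 3410 = 1721 mg/L.

X ≈ 1720 mg/L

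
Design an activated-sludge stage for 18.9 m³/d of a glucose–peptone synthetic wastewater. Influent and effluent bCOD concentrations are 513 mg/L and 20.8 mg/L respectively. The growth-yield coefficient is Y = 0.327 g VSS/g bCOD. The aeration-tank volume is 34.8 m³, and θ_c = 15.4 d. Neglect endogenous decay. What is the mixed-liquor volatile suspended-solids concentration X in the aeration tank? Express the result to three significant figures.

X = Y·Q·ΔS·θ_c / V = 0.327 × 18.9 × (513 − 20.8) × 15.4 / 34.8 = 1346 mg/L.

X ≈ 1350 mg/L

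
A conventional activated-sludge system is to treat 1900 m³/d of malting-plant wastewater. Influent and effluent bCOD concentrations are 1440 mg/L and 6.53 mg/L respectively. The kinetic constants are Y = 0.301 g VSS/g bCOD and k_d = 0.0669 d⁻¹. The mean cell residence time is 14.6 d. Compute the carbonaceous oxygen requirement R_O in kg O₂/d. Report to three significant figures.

Y_obs = Y / (1 + k_d θ_c) = 0.301 / (1 + 0.0669 × 14.6) = 0.301 / 1.977 = 0.1523.
ΔS = 1440 − 6.53 = 1433 mg/L, so the substrate removal rate is 1900 × 1433/1000 = 2724 kg bCOD/d.
Net sludge production P_X = 0.1523 × 2724 = 414.7 kg VSS/d.
R_O = Q·(S₀ − S) − 1.42·P_X = 2724 − 1.42 × 414.7 = 2135 kg O₂/d.

R_O ≈ 2130 kg O₂/d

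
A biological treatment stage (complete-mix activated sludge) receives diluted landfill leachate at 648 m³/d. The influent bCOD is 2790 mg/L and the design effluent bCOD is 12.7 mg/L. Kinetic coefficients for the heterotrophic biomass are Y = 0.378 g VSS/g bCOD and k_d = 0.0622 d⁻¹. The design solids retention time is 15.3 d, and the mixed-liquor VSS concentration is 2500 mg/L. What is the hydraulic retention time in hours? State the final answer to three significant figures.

Rearranging the biomass balance for a CMAS with decay, V = Y·Q·ΔS·θ_c / [X·(1+k_d θ_c)] = 0.378 × 648 × (2790 − 12.7) × 15.3 / [2500 × (1 + 0.0622 × 15.3)] = 1.04×10^7 / 4879 = 2133 m³.
τ = V/Q = 2133/648 = 3.292 d, or 79.01 h.

τ ≈ 79.0 h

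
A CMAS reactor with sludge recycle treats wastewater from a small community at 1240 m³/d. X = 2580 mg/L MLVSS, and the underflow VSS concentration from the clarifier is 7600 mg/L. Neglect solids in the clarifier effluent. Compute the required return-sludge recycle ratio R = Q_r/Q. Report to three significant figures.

R ≈ 0.514

Solids balance on the clarifier gives (1+R)X = R·X_r, so R = X/(X_r − X) = 2580 / (7600 − 2580) = 0.5139.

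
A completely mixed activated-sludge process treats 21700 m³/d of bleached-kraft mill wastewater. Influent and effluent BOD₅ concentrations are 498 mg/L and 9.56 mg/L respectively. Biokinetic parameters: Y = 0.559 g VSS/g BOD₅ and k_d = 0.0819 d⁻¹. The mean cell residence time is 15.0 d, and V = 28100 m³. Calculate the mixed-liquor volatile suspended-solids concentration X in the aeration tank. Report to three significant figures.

X ≈ 1420 mg/L

From V·X·(1 + k_d·θ_c) = Y·Q·(S₀ − S)·θ_c: X = 0.559 × 21700 × (498 − 9.56) × 15.0 / [28100 × (1 + 0.0819 × 15.0)] = 1419 mg/L.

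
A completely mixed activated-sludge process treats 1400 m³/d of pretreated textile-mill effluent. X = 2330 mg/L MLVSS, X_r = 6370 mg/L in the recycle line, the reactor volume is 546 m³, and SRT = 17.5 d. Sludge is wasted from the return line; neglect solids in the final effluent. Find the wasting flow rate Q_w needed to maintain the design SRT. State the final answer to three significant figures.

θ_c = V·X/(Q_w·X_r) when wasting from the recycle, so Q_w = V·X/(θ_c·X_r) = 546.0 × 2330 / (17.5 × 6370) = 11.41 m³/d.

Q_w ≈ 11.4 m³/d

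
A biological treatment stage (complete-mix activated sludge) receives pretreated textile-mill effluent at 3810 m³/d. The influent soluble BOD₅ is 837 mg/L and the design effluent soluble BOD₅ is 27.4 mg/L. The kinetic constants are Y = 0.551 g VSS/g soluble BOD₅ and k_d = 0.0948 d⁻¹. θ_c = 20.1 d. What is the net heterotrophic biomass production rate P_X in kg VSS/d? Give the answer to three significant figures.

P_X ≈ 585 kg VSS/d

Y_obs = Y / (1 + k_d θ_c) = 0.551 / (1 + 0.0948 × 20.1) = 0.551 / 2.905 = 0.1896.
Substrate removed = Q·(S₀ − S) = 3810 m³/d × (837 − 27.4) g/m³ = 3.08×10^6 g/d = 3085 kg/d.
Biomass produced: P_X = Y_obs·Q·ΔS = 0.1896 × 3085 ≈ 585.0 kg VSS/d.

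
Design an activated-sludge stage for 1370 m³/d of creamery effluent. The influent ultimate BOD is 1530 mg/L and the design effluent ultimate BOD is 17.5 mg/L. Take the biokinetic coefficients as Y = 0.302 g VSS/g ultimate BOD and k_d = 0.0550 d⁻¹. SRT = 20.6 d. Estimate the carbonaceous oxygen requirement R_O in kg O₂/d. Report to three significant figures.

R_O ≈ 1660 kg O₂/d

The observed yield is Y_obs = Y/(1 + k_d·θ_c) = 0.302 / (1 + 0.0550 × 20.6) = 0.302 / 2.133 = 0.1416 g VSS per g ultimate BOD removed.
Substrate removed = Q·(S₀ − S) = 1370 m³/d × (1530 − 17.5) g/m³ = 2.07×10^6 g/d = 2072 kg/d.
P_X = Y_obs·Q·(S₀ − S) = 0.1416 × 2072 = 293.4 kg VSS/d.
Carbonaceous O₂ demand = substrate oxidised − cell-mass equivalent = 2072 − 1.42 × 293.4 = 1656 kg O₂/d.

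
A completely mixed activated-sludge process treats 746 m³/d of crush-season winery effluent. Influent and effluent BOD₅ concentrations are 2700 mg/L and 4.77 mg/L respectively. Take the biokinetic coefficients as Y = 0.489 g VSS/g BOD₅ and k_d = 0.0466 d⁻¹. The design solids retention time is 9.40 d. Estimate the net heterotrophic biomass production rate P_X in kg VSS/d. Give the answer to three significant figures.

P_X ≈ 684 kg VSS/d

Y_obs = Y / (1 + k_d θ_c) = 0.489 / (1 + 0.0466 × 9.40) = 0.489 / 1.438 = 0.3400.
ΔS = 2700 − 4.77 = 2695 mg/L, so the substrate removal rate is 746 × 2695/1000 = 2011 kg BOD₅/d.
Biomass produced: P_X = Y_obs·Q·ΔS = 0.3400 × 2011 ≈ 683.7 kg VSS/d.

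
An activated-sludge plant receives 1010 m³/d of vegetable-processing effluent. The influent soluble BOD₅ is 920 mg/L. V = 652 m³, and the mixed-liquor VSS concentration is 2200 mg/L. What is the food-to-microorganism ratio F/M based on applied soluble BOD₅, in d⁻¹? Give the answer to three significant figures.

F/M ≈ 0.648 d⁻¹

F/M = Q·S₀ / (V·X) = 1010 × 920 / (652.0 × 2200) = 0.6478 g soluble BOD₅·(g VSS·d)⁻¹.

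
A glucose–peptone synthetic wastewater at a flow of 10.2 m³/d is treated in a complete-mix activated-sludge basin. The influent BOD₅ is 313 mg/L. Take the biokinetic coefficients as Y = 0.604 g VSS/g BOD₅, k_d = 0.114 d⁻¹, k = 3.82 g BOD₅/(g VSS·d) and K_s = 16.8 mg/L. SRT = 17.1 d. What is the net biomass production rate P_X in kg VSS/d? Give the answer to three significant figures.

From the Monod/SRT balance for a CMAS, S = K_s·(1+k_d θ_c)/[θ_c·(Y k − k_d) − 1] = 16.8 × (1 + 0.114 × 17.1) / [17.1 × (0.604 × 3.82 − 0.114) − 1] = 49.55 / 36.51 = 1.357 mg/L.
Observed yield with endogenous decay: Y_obs = Y / (1 + k_d·θ_c) = 0.604 / (1 + 0.114 × 17.1) = 0.604 / 2.949 = 0.2048 g VSS/g BOD₅.
Substrate removed = Q·(S₀ − S) = 10.2 m³/d × (313 − 1.36) g/m³ = 3.18×10^3 g/d = 3.179 kg/d.
Net biomass production P_X = Y_obs × Q·(S₀ − S) = 0.2048 × 3.179 = 0.6510 kg VSS/d.

P_X ≈ 0.651 kg VSS/d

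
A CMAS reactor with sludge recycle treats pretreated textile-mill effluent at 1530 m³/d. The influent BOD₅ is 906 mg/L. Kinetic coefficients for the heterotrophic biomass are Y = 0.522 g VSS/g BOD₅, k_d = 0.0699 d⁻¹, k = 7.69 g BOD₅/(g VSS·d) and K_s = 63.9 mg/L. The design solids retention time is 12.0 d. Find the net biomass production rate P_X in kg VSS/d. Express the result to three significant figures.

Effluent substrate depends only on kinetics and SRT: S = K_s(1 + k_d θ_c) / [θ_c(Yk − k_d) − 1] = 63.9 × (1 + 0.0699 × 12.0) / [12.0 × (0.522 × 7.69 − 0.0699) − 1] = 117.5 / 46.33 = 2.536 mg/L.
Correct the yield for decay: Y_obs = Y/(1 + k_d θ_c) = 0.522 / (1 + 0.0699 × 12.0) = 0.522 / 1.839 = 0.2839.
Substrate removed = Q·(S₀ − S) = 1530 m³/d × (906 − 2.54) g/m³ = 1.38×10^6 g/d = 1382 kg/d.
Net biomass production P_X = Y_obs × Q·(S₀ − S) = 0.2839 × 1382 = 392.4 kg VSS/d.

P_X ≈ 392 kg VSS/d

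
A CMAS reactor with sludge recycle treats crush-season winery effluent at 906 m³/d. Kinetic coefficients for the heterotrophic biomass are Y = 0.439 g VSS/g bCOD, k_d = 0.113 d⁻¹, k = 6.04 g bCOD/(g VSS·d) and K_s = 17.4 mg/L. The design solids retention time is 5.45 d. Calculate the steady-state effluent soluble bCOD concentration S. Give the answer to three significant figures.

S ≈ 2.19 mg/L

Effluent substrate depends only on kinetics and SRT: S = K_s(1 + k_d θ_c) / [θ_c(Yk − k_d) − 1] = 17.4 × (1 + 0.113 × 5.45) / [5.45 × (0.439 × 6.04 − 0.113) − 1] = 28.12 / 12.84 = 2.191 mg/L.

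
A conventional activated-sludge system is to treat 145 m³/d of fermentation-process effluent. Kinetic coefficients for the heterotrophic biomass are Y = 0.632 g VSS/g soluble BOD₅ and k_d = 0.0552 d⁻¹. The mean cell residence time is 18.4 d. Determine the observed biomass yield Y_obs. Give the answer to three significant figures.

Y_obs ≈ 0.314 g VSS/g soluble BOD₅

Observed yield with endogenous decay: Y_obs = Y / (1 + k_d·θ_c) = 0.632 / (1 + 0.0552 × 18.4) = 0.632 / 2.016 = 0.3135 g VSS/g soluble BOD₅.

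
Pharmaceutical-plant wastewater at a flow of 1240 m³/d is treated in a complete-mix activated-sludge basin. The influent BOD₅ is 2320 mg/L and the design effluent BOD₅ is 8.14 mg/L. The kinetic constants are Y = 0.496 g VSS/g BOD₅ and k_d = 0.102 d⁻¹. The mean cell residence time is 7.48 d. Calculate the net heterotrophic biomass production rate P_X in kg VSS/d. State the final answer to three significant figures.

P_X ≈ 807 kg VSS/d

Y_obs = Y / (1 + k_d θ_c) = 0.496 / (1 + 0.102 × 7.48) = 0.496 / 1.763 = 0.2813.
Substrate removed = Q·(S₀ − S) = 1240 m³/d × (2320 − 8.14) g/m³ = 2.87×10^6 g/d = 2867 kg/d.
So the net sludge growth is P_X = 0.2813 × 2867 = 806.5 kg VSS/d.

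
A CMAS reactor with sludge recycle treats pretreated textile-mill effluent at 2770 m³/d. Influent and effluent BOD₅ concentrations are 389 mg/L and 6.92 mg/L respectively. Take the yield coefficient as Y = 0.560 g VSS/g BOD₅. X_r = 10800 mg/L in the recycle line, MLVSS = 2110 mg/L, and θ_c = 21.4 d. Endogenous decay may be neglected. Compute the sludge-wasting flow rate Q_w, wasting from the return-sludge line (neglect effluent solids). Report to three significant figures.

Q_w ≈ 54.9 m³/d

With k_d = 0 the design equation reduces to V = Y Q (S₀−S) θ_c / X = 0.560 × 2770 × (389 − 6.92) × 21.4 / 2110 = 6011 m³.
Q_w = (V·X)/(θ_c X_r) = 6011 × 2110 / (21.4 × 10800) = 54.88 m³/d.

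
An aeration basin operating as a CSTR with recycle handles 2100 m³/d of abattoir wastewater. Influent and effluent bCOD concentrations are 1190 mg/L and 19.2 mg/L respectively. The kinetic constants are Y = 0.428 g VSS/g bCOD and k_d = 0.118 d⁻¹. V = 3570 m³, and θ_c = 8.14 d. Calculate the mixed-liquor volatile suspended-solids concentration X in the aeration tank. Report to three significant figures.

Solving the biomass balance for X: X = Y Q (S₀−S) θ_c / [V (1+k_d θ_c)] = 0.428 × 2100 × (1190 − 19.2) × 8.14 / [3570 × (1 + 0.118 × 8.14)] = 1224 mg/L.

X ≈ 1220 mg/L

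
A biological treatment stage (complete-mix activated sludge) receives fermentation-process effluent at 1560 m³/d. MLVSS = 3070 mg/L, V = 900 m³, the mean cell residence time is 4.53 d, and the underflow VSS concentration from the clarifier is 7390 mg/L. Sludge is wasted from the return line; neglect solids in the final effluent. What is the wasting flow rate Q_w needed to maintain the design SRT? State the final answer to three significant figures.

Q_w = (V·X)/(θ_c X_r) = 900.0 × 3070 / (4.53 × 7390) = 82.54 m³/d.

Q_w ≈ 82.5 m³/d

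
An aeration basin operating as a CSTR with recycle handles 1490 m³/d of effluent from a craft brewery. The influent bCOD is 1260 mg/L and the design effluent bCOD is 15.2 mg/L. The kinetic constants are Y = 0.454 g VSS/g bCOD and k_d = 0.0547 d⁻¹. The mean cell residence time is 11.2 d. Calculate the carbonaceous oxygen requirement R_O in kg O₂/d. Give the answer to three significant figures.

R_O ≈ 1110 kg O₂/d

Correct the yield for decay: Y_obs = Y/(1 + k_d θ_c) = 0.454 / (1 + 0.0547 × 11.2) = 0.454 / 1.613 = 0.2815.
Mass of bCOD removed per day: Q(S₀ − S) = 1490 × 1245 g/m³ = 1855 kg/d.
Biomass synthesised: P_X = Y_obs × 1855 = 522.2 kg VSS/d.
Carbonaceous O₂ demand = substrate oxidised − cell-mass equivalent = 1855 − 1.42 × 522.2 = 1113 kg O₂/d.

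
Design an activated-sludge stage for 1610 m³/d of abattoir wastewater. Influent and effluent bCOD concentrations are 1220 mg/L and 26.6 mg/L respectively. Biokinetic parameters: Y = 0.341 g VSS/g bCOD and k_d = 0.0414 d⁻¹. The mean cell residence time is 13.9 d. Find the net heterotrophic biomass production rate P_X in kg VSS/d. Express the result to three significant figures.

P_X ≈ 416 kg VSS/d

Correct the yield for decay: Y_obs = Y/(1 + k_d θ_c) = 0.341 / (1 + 0.0414 × 13.9) = 0.341 / 1.575 = 0.2164.
Substrate removed = Q·(S₀ − S) = 1610 m³/d × (1220 − 26.6) g/m³ = 1.92×10^6 g/d = 1921 kg/d.
P_X = Y_obs · Q(S₀ − S) = 0.2164 × 1921 = 415.9 kg VSS/d.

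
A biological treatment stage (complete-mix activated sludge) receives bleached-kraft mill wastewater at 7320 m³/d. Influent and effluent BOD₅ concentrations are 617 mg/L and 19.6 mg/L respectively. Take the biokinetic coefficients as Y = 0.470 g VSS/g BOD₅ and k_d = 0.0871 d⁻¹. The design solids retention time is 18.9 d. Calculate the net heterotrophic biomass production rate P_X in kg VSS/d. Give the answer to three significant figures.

P_X ≈ 777 kg VSS/d

The observed yield is Y_obs = Y/(1 + k_d·θ_c) = 0.470 / (1 + 0.0871 × 18.9) = 0.470 / 2.646 = 0.1776 g VSS per g BOD₅ removed.
ΔS = 617 − 19.6 = 597.4 mg/L, so the substrate removal rate is 7320 × 597.4/1000 = 4373 kg BOD₅/d.
P_X = Y_obs · Q(S₀ − S) = 0.1776 × 4373 = 776.7 kg VSS/d.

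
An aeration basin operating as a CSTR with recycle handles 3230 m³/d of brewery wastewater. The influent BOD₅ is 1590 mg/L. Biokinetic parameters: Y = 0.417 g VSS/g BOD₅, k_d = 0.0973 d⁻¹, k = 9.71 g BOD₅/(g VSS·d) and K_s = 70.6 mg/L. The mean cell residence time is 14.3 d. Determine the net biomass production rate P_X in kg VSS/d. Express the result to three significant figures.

P_X ≈ 894 kg VSS/d

From the Monod/SRT balance for a CMAS, S = K_s·(1+k_d θ_c)/[θ_c·(Y k − k_d) − 1] = 70.6 × (1 + 0.0973 × 14.3) / [14.3 × (0.417 × 9.71 − 0.0973) − 1] = 168.8 / 55.51 = 3.041 mg/L.
The observed yield is Y_obs = Y/(1 + k_d·θ_c) = 0.417 / (1 + 0.0973 × 14.3) = 0.417 / 2.391 = 0.1744 g VSS per g BOD₅ removed.
ΔS = 1590 − 3.04 = 1587 mg/L, so the substrate removal rate is 3230 × 1587/1000 = 5126 kg BOD₅/d.
Net biomass production P_X = Y_obs × Q·(S₀ − S) = 0.1744 × 5126 = 893.8 kg VSS/d.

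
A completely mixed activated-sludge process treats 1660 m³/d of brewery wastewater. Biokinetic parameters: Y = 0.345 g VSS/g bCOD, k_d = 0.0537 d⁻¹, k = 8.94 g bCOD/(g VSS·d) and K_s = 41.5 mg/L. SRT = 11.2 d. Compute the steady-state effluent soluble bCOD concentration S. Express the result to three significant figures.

From the Monod/SRT balance for a CMAS, S = K_s·(1+k_d θ_c)/[θ_c·(Y k − k_d) − 1] = 41.5 × (1 + 0.0537 × 11.2) / [11.2 × (0.345 × 8.94 − 0.0537) − 1] = 66.46 / 32.94 = 2.017 mg/L.

S ≈ 2.02 mg/L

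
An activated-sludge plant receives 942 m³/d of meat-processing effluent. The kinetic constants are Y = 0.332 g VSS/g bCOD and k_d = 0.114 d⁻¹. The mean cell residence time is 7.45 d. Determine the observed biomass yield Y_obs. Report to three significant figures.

Y_obs ≈ 0.180 g VSS/g bCOD

Y_obs = Y / (1 + k_d θ_c) = 0.332 / (1 + 0.114 × 7.45) = 0.332 / 1.849 = 0.1795.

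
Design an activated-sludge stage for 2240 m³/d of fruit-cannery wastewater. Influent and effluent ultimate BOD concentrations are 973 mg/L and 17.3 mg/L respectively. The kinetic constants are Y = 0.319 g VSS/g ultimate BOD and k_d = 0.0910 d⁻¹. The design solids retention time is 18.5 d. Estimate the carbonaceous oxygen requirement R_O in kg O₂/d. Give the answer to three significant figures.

R_O ≈ 1780 kg O₂/d

The observed yield is Y_obs = Y/(1 + k_d·θ_c) = 0.319 / (1 + 0.0910 × 18.5) = 0.319 / 2.683 = 0.1189 g VSS per g ultimate BOD removed.
Q·(S₀ − S) = 2240 × (973 − 17.3) × 10⁻³ = 2141 kg/d removed.
Biomass synthesised: P_X = Y_obs × 2141 = 254.5 kg VSS/d.
R_O = Q·(S₀ − S) − 1.42·P_X = 2141 − 1.42 × 254.5 = 1779 kg O₂/d.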